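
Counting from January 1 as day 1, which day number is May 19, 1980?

Days in months before May: 31 + 29 + 31 + 30 = 121.
Plus 19 days into May → day 140.

140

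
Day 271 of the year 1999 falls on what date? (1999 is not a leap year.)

1999-09-28

January has 31 days (271 − 31 = 240 remain).
February has 28 days (240 − 28 = 212 remain).
March has 31 days (212 − 31 = 181 remain).
April has 30 days (181 − 30 = 151 remain).
May has 31 days (151 − 31 = 120 remain).
June has 30 days (120 − 30 = 90 remain).
July has 31 days (90 − 31 = 59 remain).
August has 31 days (59 − 31 = 28 remain).
28 into September → September 28.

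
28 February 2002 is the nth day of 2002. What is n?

Days in months before February: 31 = 31.
Plus 28 days into February → day 59.

59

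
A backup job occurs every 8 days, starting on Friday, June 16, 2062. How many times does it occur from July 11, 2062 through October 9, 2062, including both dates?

11

Occurrences land 8·i days after June 16, 2062 for i = 0, 1, 2, …
July 11, 2062 is 25 days after the start; 25 ÷ 8 = 3 remainder 1; since the remainder is 1, round up to i = 4. First occurrence in the window: #5 on July 18, 2062 (4×8 = 32 days in).
October 9, 2062 is 115 days after the start; 115 ÷ 8 = 14 remainder 3. Last occurrence in the window: #15 on October 6, 2062.
Occurrences #5 through #15: 11 in total.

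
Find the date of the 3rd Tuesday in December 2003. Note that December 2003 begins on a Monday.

2003-12-16

December 2003 begins on a Monday, so the first Tuesday is December 2 (1 day later).
The 3rd Tuesday is 2 weeks later: 2 + 14 = 16.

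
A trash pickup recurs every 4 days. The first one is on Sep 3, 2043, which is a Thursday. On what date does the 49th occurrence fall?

The 49th occurrence is 48 intervals after the first: 48 × 4 = 192 days after Sep 3, 2043.
Sep has 30 days — 27 days to the end of Sep leaves 165.
Oct has 31 days (134 left).
Nov has 30 days (104 left).
Dec has 31 days (73 left).
Jan has 31 days (42 left).
Feb has 29 days (13 left).
13 days into Mar → Mar 13, 2044.

Mar 13, 2044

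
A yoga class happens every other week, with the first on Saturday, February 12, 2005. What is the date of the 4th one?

March 26, 2005

The 4th occurrence is 3 intervals after the first: 3 × 14 = 42 days after February 12, 2005.
February has 28 days — 16 days to the end of February leaves 26.
26 days into March → March 26, 2005.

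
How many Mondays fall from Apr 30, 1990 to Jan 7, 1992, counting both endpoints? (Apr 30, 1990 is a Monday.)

89

Apr 30, 1990 is a Monday; the first Monday on or after it is Apr 30, 1990.
From Apr 30, 1990 to Jan 7, 1992: 245 + 365 + 7 = 617 days (rest of 1990, 1991, to Jan 7, 1992 in 1992).
617 ÷ 7 = 88 full weeks with remainder 1, so 88 more Mondays after the first → 89.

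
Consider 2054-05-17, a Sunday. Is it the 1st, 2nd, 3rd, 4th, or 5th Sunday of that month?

Day 17 falls in week ⌈17/7⌉ of the month.
Days 1–7 hold the 1st Sunday, 8–14 the 2nd, 15–21 the 3rd, 22–28 the 4th, 29–31 the 5th.
17 is in the range for the 3rd.

3rd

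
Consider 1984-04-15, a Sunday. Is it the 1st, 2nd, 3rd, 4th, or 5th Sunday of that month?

Day 15 falls in week ⌈15/7⌉ of the month.
Days 1–7 hold the 1st Sunday, 8–14 the 2nd, 15–21 the 3rd, 22–28 the 4th, 29–31 the 5th.
15 is in the range for the 3rd.

3rd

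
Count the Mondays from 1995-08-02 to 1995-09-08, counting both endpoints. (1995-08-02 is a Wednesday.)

5

1995-08-02 is a Wednesday; the first Monday on or after it is 1995-08-07 (5 days later).
From 1995-08-07 to 1995-09-08: 24 + 8 = 32 days (rest of August, September).
32 ÷ 7 = 4 full weeks with remainder 4, so 4 more Mondays after the first → 5.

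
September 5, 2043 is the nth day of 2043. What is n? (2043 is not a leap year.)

Days in months before September: 31 + 28 + 31 + 30 + 31 + 30 + 31 + 31 = 243.
Plus 5 days into September → day 248.

248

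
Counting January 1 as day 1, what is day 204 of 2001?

January has 31 days (204 − 31 = 173 remain).
February has 28 days (173 − 28 = 145 remain).
March has 31 days (145 − 31 = 114 remain).
April has 30 days (114 − 30 = 84 remain).
May has 31 days (84 − 31 = 53 remain).
June has 30 days (53 − 30 = 23 remain).
23 into July → July 23.

23 July 2001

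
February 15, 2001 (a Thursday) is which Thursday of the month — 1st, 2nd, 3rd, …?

3rd

Day 15 falls in week ⌈15/7⌉ of the month.
Days 1–7 hold the 1st Thursday, 8–14 the 2nd, 15–21 the 3rd, 22–28 the 4th, 29–31 the 5th.
15 is in the range for the 3rd.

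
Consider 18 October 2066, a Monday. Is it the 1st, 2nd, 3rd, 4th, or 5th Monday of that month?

Day 18 falls in week ⌈18/7⌉ of the month.
Days 1–7 hold the 1st Monday, 8–14 the 2nd, 15–21 the 3rd, 22–28 the 4th, 29–31 the 5th.
18 is in the range for the 3rd.

3rd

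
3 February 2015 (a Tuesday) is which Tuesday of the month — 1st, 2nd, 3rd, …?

1st

Day 3 falls in week ⌈3/7⌉ of the month.
Days 1–7 hold the 1st Tuesday, 8–14 the 2nd, 15–21 the 3rd, 22–28 the 4th, 29–31 the 5th.
3 is in the range for the 1st.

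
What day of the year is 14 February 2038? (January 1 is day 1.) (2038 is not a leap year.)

Days in months before February: 31 = 31.
Plus 14 days into February → day 45.

45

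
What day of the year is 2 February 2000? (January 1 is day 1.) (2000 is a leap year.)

33

Days in months before February: 31 = 31.
Plus 2 days into February → day 33.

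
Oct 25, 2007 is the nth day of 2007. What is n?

298

Days in months before Oct: 31 + 28 + 31 + 30 + 31 + 30 + 31 + 31 + 30 = 273.
Plus 25 days into Oct → day 298.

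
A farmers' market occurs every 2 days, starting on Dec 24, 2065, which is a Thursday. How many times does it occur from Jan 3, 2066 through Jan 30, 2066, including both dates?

Occurrences land 2·i days after Dec 24, 2065 for i = 0, 1, 2, …
Jan 3, 2066 is 10 days after the start; 10 ÷ 2 = 5 remainder 0. First occurrence in the window: #6 on Jan 3, 2066 (5×2 = 10 days in).
Jan 30, 2066 is 37 days after the start; 37 ÷ 2 = 18 remainder 1. Last occurrence in the window: #19 on Jan 29, 2066.
Occurrences #6 through #19: 14 in total.

14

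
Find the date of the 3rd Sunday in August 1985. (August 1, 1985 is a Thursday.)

August 1985 begins on a Thursday, so the first Sunday is August 4 (3 days later).
The 3rd Sunday is 2 weeks later: 4 + 14 = 18.

August 18, 1985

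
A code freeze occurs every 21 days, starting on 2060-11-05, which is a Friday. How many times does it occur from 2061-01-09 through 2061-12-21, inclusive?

16

Occurrences land 21·i days after 2060-11-05 for i = 0, 1, 2, …
2061-01-09 is 65 days after the start; 65 ÷ 21 = 3 remainder 2; since the remainder is 2, round up to i = 4. First occurrence in the window: #5 on 2061-01-28 (4×21 = 84 days in).
2061-12-21 is 411 days after the start; 411 ÷ 21 = 19 remainder 12. Last occurrence in the window: #20 on 2061-12-09.
Occurrences #5 through #20: 16 in total.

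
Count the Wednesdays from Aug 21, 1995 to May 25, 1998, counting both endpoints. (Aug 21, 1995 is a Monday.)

Aug 21, 1995 is a Monday; the first Wednesday on or after it is Aug 23, 1995 (2 days later).
From Aug 23, 1995 to May 25, 1998: 130 + 366 + 365 + 145 = 1006 days (rest of 1995, 1996, 1997, to May 25, 1998 in 1998).
1006 ÷ 7 = 143 full weeks with remainder 5, so 143 more Wednesdays after the first → 144.

144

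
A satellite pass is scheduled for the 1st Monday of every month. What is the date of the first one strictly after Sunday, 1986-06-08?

1986-07-07

June 1986 starts on a Sunday, so its 1st Monday is 1986-06-02 (1 day in).
That is not after 1986-06-08, so look at July 1986.
July 1986 starts on a Tuesday, so its 1st Monday is 1986-07-07 (6 days in).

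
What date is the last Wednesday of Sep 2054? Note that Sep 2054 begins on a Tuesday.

Sep 30, 2054

Sep 2054 begins on a Tuesday, so the first Wednesday is Sep 2 (1 day later).
Sep 2054 has 30 days. Adding weeks: 2, 9, 16, 23, 30 — the last one ≤ 30 is the 30th.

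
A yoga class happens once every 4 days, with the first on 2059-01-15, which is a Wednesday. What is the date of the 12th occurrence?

The 12th occurrence is 11 intervals after the first: 11 × 4 = 44 days after 2059-01-15.
January has 31 days — 16 days to the end of January leaves 28.
28 days into February → 2059-02-28.

2059-02-28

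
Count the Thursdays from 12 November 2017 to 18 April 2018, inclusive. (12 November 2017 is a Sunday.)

12 November 2017 is a Sunday; the first Thursday on or after it is 16 November 2017 (4 days later).
From 16 November 2017 to 18 April 2018: 14 + 31 + 31 + 28 + 31 + 18 = 153 days (rest of November, December, January, February, March, April).
153 ÷ 7 = 21 full weeks with remainder 6, so 21 more Thursdays after the first → 22.

22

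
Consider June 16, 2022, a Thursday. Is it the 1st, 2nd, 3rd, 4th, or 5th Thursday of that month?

Day 16 falls in week ⌈16/7⌉ of the month.
Days 1–7 hold the 1st Thursday, 8–14 the 2nd, 15–21 the 3rd, 22–28 the 4th, 29–31 the 5th.
16 is in the range for the 3rd.

3rd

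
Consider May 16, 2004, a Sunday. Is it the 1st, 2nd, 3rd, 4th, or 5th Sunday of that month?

3rd

Day 16 falls in week ⌈16/7⌉ of the month.
Days 1–7 hold the 1st Sunday, 8–14 the 2nd, 15–21 the 3rd, 22–28 the 4th, 29–31 the 5th.
16 is in the range for the 3rd.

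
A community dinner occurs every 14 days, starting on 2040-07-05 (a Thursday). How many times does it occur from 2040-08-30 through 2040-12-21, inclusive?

9

Occurrences land 14·i days after 2040-07-05 for i = 0, 1, 2, …
2040-08-30 is 56 days after the start; 56 ÷ 14 = 4 remainder 0. First occurrence in the window: #5 on 2040-08-30 (4×14 = 56 days in).
2040-12-21 is 169 days after the start; 169 ÷ 14 = 12 remainder 1. Last occurrence in the window: #13 on 2040-12-20.
Occurrences #5 through #13: 9 in total.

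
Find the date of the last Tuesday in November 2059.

The first Tuesday of November 2059 is November 4.
November 2059 has 30 days. Adding weeks: 4, 11, 18, 25 — the last one ≤ 30 is the 25th.

November 25, 2059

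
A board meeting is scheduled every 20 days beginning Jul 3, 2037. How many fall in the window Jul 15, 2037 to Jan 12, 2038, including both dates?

Occurrences land 20·i days after Jul 3, 2037 for i = 0, 1, 2, …
Jul 15, 2037 is 12 days after the start; 12 ÷ 20 = 0 remainder 12; since the remainder is 12, round up to i = 1. First occurrence in the window: #2 on Jul 23, 2037 (1×20 = 20 days in).
Jan 12, 2038 is 193 days after the start; 193 ÷ 20 = 9 remainder 13. Last occurrence in the window: #10 on Dec 30, 2037.
Occurrences #2 through #10: 9 in total.

9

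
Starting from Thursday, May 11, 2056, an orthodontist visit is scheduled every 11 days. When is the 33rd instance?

The 33rd occurrence is 32 intervals after the first: 32 × 11 = 352 days after May 11, 2056.
May has 31 days — 20 days to the end of May leaves 332.
June has 30 days (302 left).
July has 31 days (271 left).
August has 31 days (240 left).
September has 30 days (210 left).
October has 31 days (179 left).
November has 30 days (149 left).
December has 31 days (118 left).
January has 31 days (87 left).
February has 28 days (59 left).
March has 31 days (28 left).
28 days into April → April 28, 2057.

April 28, 2057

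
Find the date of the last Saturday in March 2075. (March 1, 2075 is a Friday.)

March 2075 begins on a Friday, so the first Saturday is March 2 (1 day later).
March 2075 has 31 days. Adding weeks: 2, 9, 16, 23, 30 — the last one ≤ 31 is the 30th.

30 March 2075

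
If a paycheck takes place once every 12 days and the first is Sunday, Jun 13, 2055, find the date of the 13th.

The 13th occurrence is 12 intervals after the first: 12 × 12 = 144 days after Jun 13, 2055.
Jun has 30 days — 17 days to the end of Jun leaves 127.
Jul has 31 days (96 left).
Aug has 31 days (65 left).
Sep has 30 days (35 left).
Oct has 31 days (4 left).
4 days into Nov → Nov 4, 2055.

Nov 4, 2055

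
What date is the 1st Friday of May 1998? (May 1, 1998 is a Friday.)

May 1998 begins on a Friday, so the first Friday is May 1.

May 1, 1998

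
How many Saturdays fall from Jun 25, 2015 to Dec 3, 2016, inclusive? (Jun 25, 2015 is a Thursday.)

Jun 25, 2015 is a Thursday; the first Saturday on or after it is Jun 27, 2015 (2 days later).
From Jun 27, 2015 to Dec 3, 2016: 187 + 338 = 525 days (rest of 2015, to Dec 3, 2016 in 2016).
525 ÷ 7 = 75 full weeks with remainder 0, so 75 more Saturdays after the first → 76.

76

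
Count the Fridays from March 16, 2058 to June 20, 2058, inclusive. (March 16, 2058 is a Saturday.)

13

March 16, 2058 is a Saturday; the first Friday on or after it is March 22, 2058 (6 days later).
From March 22, 2058 to June 20, 2058: 9 + 30 + 31 + 20 = 90 days (rest of March, April, May, June).
90 ÷ 7 = 12 full weeks with remainder 6, so 12 more Fridays after the first → 13.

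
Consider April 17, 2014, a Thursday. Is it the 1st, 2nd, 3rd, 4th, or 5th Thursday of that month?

3rd

Day 17 falls in week ⌈17/7⌉ of the month.
Days 1–7 hold the 1st Thursday, 8–14 the 2nd, 15–21 the 3rd, 22–28 the 4th, 29–31 the 5th.
17 is in the range for the 3rd.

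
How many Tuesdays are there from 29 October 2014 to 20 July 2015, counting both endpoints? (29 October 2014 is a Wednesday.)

37

29 October 2014 is a Wednesday; the first Tuesday on or after it is 4 November 2014 (6 days later).
From 4 November 2014 to 20 July 2015: 26 + 31 + 31 + 28 + 31 + 30 + 31 + 30 + 20 = 258 days (rest of November, December, January, February, March, April, May, June, July).
258 ÷ 7 = 36 full weeks with remainder 6, so 36 more Tuesdays after the first → 37.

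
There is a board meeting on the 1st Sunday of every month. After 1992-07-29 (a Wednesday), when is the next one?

July 1992 starts on a Wednesday, so its 1st Sunday is 1992-07-05 (4 days in).
That is not after 1992-07-29, so look at August 1992.
August 1992 starts on a Saturday, so its 1st Sunday is 1992-08-02 (1 day in).

1992-08-02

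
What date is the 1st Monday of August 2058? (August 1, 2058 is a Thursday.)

2058-08-05

August 2058 begins on a Thursday, so the first Monday is August 5 (4 days later).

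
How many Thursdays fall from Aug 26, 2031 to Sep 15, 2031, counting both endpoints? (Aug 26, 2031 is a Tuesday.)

Aug 26, 2031 is a Tuesday; the first Thursday on or after it is Aug 28, 2031 (2 days later).
From Aug 28, 2031 to Sep 15, 2031: 3 + 15 = 18 days (rest of Aug, Sep).
18 ÷ 7 = 2 full weeks with remainder 4, so 2 more Thursdays after the first → 3.

3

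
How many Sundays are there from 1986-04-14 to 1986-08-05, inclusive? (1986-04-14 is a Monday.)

16

1986-04-14 is a Monday; the first Sunday on or after it is 1986-04-20 (6 days later).
From 1986-04-20 to 1986-08-05: 10 + 31 + 30 + 31 + 5 = 107 days (rest of April, May, June, July, August).
107 ÷ 7 = 15 full weeks with remainder 2, so 15 more Sundays after the first → 16.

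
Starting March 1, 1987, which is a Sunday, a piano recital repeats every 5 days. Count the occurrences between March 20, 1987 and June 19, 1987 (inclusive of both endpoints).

Occurrences land 5·i days after March 1, 1987 for i = 0, 1, 2, …
March 20, 1987 is 19 days after the start; 19 ÷ 5 = 3 remainder 4; since the remainder is 4, round up to i = 4. First occurrence in the window: #5 on March 21, 1987 (4×5 = 20 days in).
June 19, 1987 is 110 days after the start; 110 ÷ 5 = 22 remainder 0. Last occurrence in the window: #23 on June 19, 1987.
Occurrences #5 through #23: 19 in total.

19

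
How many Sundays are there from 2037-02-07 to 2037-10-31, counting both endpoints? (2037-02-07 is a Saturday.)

38

2037-02-07 is a Saturday; the first Sunday on or after it is 2037-02-08 (1 day later).
From 2037-02-08 to 2037-10-31: 20 + 31 + 30 + 31 + 30 + 31 + 31 + 30 + 31 = 265 days (rest of February, March, April, May, June, July, August, September, October).
265 ÷ 7 = 37 full weeks with remainder 6, so 37 more Sundays after the first → 38.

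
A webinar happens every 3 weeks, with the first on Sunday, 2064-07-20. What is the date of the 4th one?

2064-09-21

The 4th occurrence is 3 intervals after the first: 3 × 21 = 63 days after 2064-07-20.
July has 31 days — 11 days to the end of July leaves 52.
August has 31 days (21 left).
21 days into September → 2064-09-21.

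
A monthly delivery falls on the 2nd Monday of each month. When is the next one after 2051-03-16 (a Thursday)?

2051-04-10

March 2051 starts on a Wednesday; its first Monday is the 6th, so the 2nd Monday is the 13th — 2051-03-13.
That is not after 2051-03-16, so look at April 2051.
April 2051 starts on a Saturday; its first Monday is the 3rd, so the 2nd Monday is the 10th — 2051-04-10.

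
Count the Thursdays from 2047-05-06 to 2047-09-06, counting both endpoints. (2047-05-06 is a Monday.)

18

2047-05-06 is a Monday; the first Thursday on or after it is 2047-05-09 (3 days later).
From 2047-05-09 to 2047-09-06: 22 + 30 + 31 + 31 + 6 = 120 days (rest of May, June, July, August, September).
120 ÷ 7 = 17 full weeks with remainder 1, so 17 more Thursdays after the first → 18.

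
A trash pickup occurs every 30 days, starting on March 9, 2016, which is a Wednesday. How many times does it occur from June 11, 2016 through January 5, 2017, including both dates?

7

Occurrences land 30·i days after March 9, 2016 for i = 0, 1, 2, …
June 11, 2016 is 94 days after the start; 94 ÷ 30 = 3 remainder 4; since the remainder is 4, round up to i = 4. First occurrence in the window: #5 on July 7, 2016 (4×30 = 120 days in).
January 5, 2017 is 302 days after the start; 302 ÷ 30 = 10 remainder 2. Last occurrence in the window: #11 on January 3, 2017.
Occurrences #5 through #11: 7 in total.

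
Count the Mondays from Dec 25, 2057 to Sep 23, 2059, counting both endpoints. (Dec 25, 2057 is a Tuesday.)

91

Dec 25, 2057 is a Tuesday; the first Monday on or after it is Dec 31, 2057 (6 days later).
From Dec 31, 2057 to Sep 23, 2059: 0 + 365 + 266 = 631 days (rest of 2057, 2058, to Sep 23, 2059 in 2059).
631 ÷ 7 = 90 full weeks with remainder 1, so 90 more Mondays after the first → 91.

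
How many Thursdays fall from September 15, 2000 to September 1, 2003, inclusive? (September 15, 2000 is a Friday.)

September 15, 2000 is a Friday; the first Thursday on or after it is September 21, 2000 (6 days later).
From September 21, 2000 to September 1, 2003: 101 + 365 + 365 + 244 = 1075 days (rest of 2000, 2001, 2002, to September 1, 2003 in 2003).
1075 ÷ 7 = 153 full weeks with remainder 4, so 153 more Thursdays after the first → 154.

154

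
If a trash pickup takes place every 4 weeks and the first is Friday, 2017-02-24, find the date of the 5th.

The 5th occurrence is 4 intervals after the first: 4 × 28 = 112 days after 2017-02-24.
February has 28 days — 4 days to the end of February leaves 108.
March has 31 days (77 left).
April has 30 days (47 left).
May has 31 days (16 left).
16 days into June → 2017-06-16.

2017-06-16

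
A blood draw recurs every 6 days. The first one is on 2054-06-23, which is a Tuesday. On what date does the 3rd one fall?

2054-07-05

The 3rd occurrence is 2 intervals after the first: 2 × 6 = 12 days after 2054-06-23.
June has 30 days — 7 days to the end of June leaves 5.
5 days into July → 2054-07-05.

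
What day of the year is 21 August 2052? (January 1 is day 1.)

Days in months before August: 31 + 29 + 31 + 30 + 31 + 30 + 31 = 213.
Plus 21 days into August → day 234.

234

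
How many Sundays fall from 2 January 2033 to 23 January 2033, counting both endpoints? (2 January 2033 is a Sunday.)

4

2 January 2033 is a Sunday; the first Sunday on or after it is 2 January 2033.
From 2 January 2033 to 23 January 2033 is 23 − 2 = 21 days.
21 ÷ 7 = 3 full weeks with remainder 0, so 3 more Sundays after the first → 4.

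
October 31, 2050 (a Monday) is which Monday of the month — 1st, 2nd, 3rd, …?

Day 31 falls in week ⌈31/7⌉ of the month.
Days 1–7 hold the 1st Monday, 8–14 the 2nd, 15–21 the 3rd, 22–28 the 4th, 29–31 the 5th.
31 is in the range for the 5th.

5th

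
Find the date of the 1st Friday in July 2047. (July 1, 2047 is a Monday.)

July 2047 begins on a Monday, so the first Friday is July 5 (4 days later).

5 July 2047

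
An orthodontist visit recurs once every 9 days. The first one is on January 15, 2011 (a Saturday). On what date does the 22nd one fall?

July 23, 2011

The 22nd occurrence is 21 intervals after the first: 21 × 9 = 189 days after January 15, 2011.
January has 31 days — 16 days to the end of January leaves 173.
February has 28 days (145 left).
March has 31 days (114 left).
April has 30 days (84 left).
May has 31 days (53 left).
June has 30 days (23 left).
23 days into July → July 23, 2011.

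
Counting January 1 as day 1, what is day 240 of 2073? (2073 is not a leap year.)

28 August 2073

January has 31 days (240 − 31 = 209 remain).
February has 28 days (209 − 28 = 181 remain).
March has 31 days (181 − 31 = 150 remain).
April has 30 days (150 − 30 = 120 remain).
May has 31 days (120 − 31 = 89 remain).
June has 30 days (89 − 30 = 59 remain).
July has 31 days (59 − 31 = 28 remain).
28 into August → August 28.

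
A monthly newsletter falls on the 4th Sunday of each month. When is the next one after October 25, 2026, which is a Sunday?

October 2026 starts on a Thursday; its first Sunday is the 4th, so the 4th Sunday is the 25th — October 25, 2026.
That is not after October 25, 2026, so look at November 2026.
November 2026 starts on a Sunday; its first Sunday is the 1st, so the 4th Sunday is the 22nd — November 22, 2026.

November 22, 2026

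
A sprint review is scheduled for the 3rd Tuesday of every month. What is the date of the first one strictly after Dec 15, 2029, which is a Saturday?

Dec 2029 starts on a Saturday; its first Tuesday is the 4th, so the 3rd Tuesday is the 18th — Dec 18, 2029.
Dec 18, 2029 is after Dec 15, 2029, so that is the next one.

Dec 18, 2029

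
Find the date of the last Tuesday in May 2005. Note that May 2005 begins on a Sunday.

May 2005 begins on a Sunday, so the first Tuesday is May 3 (2 days later).
May 2005 has 31 days. Adding weeks: 3, 10, 17, 24, 31 — the last one ≤ 31 is the 31st.

31 May 2005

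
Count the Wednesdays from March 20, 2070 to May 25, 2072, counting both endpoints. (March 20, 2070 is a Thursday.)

114

March 20, 2070 is a Thursday; the first Wednesday on or after it is March 26, 2070 (6 days later).
From March 26, 2070 to May 25, 2072: 280 + 365 + 146 = 791 days (rest of 2070, 2071, to May 25, 2072 in 2072).
791 ÷ 7 = 113 full weeks with remainder 0, so 113 more Wednesdays after the first → 114.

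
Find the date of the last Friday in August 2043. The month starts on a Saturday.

August 2043 begins on a Saturday, so the first Friday is August 7 (6 days later).
August 2043 has 31 days. Adding weeks: 7, 14, 21, 28 — the last one ≤ 31 is the 28th.

2043-08-28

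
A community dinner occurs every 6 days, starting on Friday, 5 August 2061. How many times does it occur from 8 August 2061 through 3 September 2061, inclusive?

Occurrences land 6·i days after 5 August 2061 for i = 0, 1, 2, …
8 August 2061 is 3 days after the start; 3 ÷ 6 = 0 remainder 3; since the remainder is 3, round up to i = 1. First occurrence in the window: #2 on 11 August 2061 (1×6 = 6 days in).
3 September 2061 is 29 days after the start; 29 ÷ 6 = 4 remainder 5. Last occurrence in the window: #5 on 29 August 2061.
Occurrences #2 through #5: 4 in total.

4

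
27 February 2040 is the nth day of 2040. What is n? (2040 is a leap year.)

58

Days in months before February: 31 = 31.
Plus 27 days into February → day 58.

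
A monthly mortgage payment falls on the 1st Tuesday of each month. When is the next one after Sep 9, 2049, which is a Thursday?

Sep 2049 starts on a Wednesday, so its 1st Tuesday is Sep 7, 2049 (6 days in).
That is not after Sep 9, 2049, so look at Oct 2049.
Oct 2049 starts on a Friday, so its 1st Tuesday is Oct 5, 2049 (4 days in).

Oct 5, 2049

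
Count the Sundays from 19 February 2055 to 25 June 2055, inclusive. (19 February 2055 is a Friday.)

19 February 2055 is a Friday; the first Sunday on or after it is 21 February 2055 (2 days later).
From 21 February 2055 to 25 June 2055: 7 + 31 + 30 + 31 + 25 = 124 days (rest of February, March, April, May, June).
124 ÷ 7 = 17 full weeks with remainder 5, so 17 more Sundays after the first → 18.

18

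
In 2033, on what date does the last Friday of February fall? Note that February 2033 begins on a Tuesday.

25 February 2033

February 2033 begins on a Tuesday, so the first Friday is February 4 (3 days later).
February 2033 has 28 days. Adding weeks: 4, 11, 18, 25 — the last one ≤ 28 is the 25th.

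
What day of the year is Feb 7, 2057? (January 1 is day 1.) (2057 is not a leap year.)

38

Days in months before Feb: 31 = 31.
Plus 7 days into Feb → day 38.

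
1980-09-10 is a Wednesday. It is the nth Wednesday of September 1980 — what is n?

2nd

Day 10 falls in week ⌈10/7⌉ of the month.
Days 1–7 hold the 1st Wednesday, 8–14 the 2nd, 15–21 the 3rd, 22–28 the 4th, 29–31 the 5th.
10 is in the range for the 2nd.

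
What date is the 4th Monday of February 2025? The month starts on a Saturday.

2025-02-24

February 2025 begins on a Saturday, so the first Monday is February 3 (2 days later).
The 4th Monday is 3 weeks later: 3 + 21 = 24.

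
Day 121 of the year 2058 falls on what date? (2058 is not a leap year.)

January has 31 days (121 − 31 = 90 remain).
February has 28 days (90 − 28 = 62 remain).
March has 31 days (62 − 31 = 31 remain).
April has 30 days (31 − 30 = 1 remain).
1 into May → May 1.

2058-05-01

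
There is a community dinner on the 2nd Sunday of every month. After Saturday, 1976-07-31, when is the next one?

1976-08-08

July 1976 starts on a Thursday; its first Sunday is the 4th, so the 2nd Sunday is the 11th — 1976-07-11.
That is not after 1976-07-31, so look at August 1976.
August 1976 starts on a Sunday; its first Sunday is the 1st, so the 2nd Sunday is the 8th — 1976-08-08.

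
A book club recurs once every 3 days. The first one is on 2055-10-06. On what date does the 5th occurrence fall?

2055-10-18

The 5th occurrence is 4 intervals after the first: 4 × 3 = 12 days after 2055-10-06.
12 days later is 2055-10-18.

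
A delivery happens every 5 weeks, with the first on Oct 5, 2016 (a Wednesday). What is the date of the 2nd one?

The 2nd occurrence is 1 interval after the first: 1 × 35 = 35 days after Oct 5, 2016.
Oct has 31 days — 26 days to the end of Oct leaves 9.
9 days into Nov → Nov 9, 2016.

Nov 9, 2016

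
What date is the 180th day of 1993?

Jan has 31 days (180 − 31 = 149 remain).
Feb has 28 days (149 − 28 = 121 remain).
Mar has 31 days (121 − 31 = 90 remain).
Apr has 30 days (90 − 30 = 60 remain).
May has 31 days (60 − 31 = 29 remain).
29 into Jun → Jun 29.

Jun 29, 1993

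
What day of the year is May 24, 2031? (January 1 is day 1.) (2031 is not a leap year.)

Days in months before May: 31 + 28 + 31 + 30 = 120.
Plus 24 days into May → day 144.

144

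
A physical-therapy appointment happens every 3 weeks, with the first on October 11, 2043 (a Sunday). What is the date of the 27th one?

April 9, 2045

The 27th occurrence is 26 intervals after the first: 26 × 21 = 546 days after October 11, 2043.
October has 31 days — 20 days to the end of October leaves 526.
From end of October to end of 2043 is 61 days (465 left).
2044 has 366 days (99 left).
January has 31 days (68 left).
February has 28 days (40 left).
March has 31 days (9 left).
9 days into April → April 9, 2045.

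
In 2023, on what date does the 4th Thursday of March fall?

March 2023 begins on a Wednesday, so the first Thursday is March 2 (1 day later).
The 4th Thursday is 3 weeks later: 2 + 21 = 23.

March 23, 2023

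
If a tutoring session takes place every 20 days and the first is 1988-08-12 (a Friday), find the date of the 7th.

1988-12-10

The 7th occurrence is 6 intervals after the first: 6 × 20 = 120 days after 1988-08-12.
August has 31 days — 19 days to the end of August leaves 101.
September has 30 days (71 left).
October has 31 days (40 left).
November has 30 days (10 left).
10 days into December → 1988-12-10.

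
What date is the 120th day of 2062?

Jan has 31 days (120 − 31 = 89 remain).
Feb has 28 days (89 − 28 = 61 remain).
Mar has 31 days (61 − 31 = 30 remain).
30 into Apr → Apr 30.

Apr 30, 2062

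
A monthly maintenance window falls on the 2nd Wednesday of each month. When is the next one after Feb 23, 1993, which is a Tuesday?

Mar 10, 1993

Feb 1993 starts on a Monday; its first Wednesday is the 3rd, so the 2nd Wednesday is the 10th — Feb 10, 1993.
That is not after Feb 23, 1993, so look at Mar 1993.
Mar 1993 starts on a Monday; its first Wednesday is the 3rd, so the 2nd Wednesday is the 10th — Mar 10, 1993.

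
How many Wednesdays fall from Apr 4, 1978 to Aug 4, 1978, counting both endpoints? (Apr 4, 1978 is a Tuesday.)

Apr 4, 1978 is a Tuesday; the first Wednesday on or after it is Apr 5, 1978 (1 day later).
From Apr 5, 1978 to Aug 4, 1978: 25 + 31 + 30 + 31 + 4 = 121 days (rest of Apr, May, Jun, Jul, Aug).
121 ÷ 7 = 17 full weeks with remainder 2, so 17 more Wednesdays after the first → 18.

18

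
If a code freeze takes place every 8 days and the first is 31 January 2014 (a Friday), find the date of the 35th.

30 October 2014

The 35th occurrence is 34 intervals after the first: 34 × 8 = 272 days after 31 January 2014.
January has 31 days — 0 days to the end of January leaves 272.
February has 28 days (244 left).
March has 31 days (213 left).
April has 30 days (183 left).
May has 31 days (152 left).
June has 30 days (122 left).
July has 31 days (91 left).
August has 31 days (60 left).
September has 30 days (30 left).
30 days into October → 30 October 2014.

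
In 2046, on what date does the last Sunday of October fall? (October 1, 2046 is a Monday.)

October 2046 begins on a Monday, so the first Sunday is October 7 (6 days later).
October 2046 has 31 days. Adding weeks: 7, 14, 21, 28 — the last one ≤ 31 is the 28th.

2046-10-28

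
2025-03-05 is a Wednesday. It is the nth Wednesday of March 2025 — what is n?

1st

Day 5 falls in week ⌈5/7⌉ of the month.
Days 1–7 hold the 1st Wednesday, 8–14 the 2nd, 15–21 the 3rd, 22–28 the 4th, 29–31 the 5th.
5 is in the range for the 1st.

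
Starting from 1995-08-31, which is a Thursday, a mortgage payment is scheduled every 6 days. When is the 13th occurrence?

1995-11-11

The 13th occurrence is 12 intervals after the first: 12 × 6 = 72 days after 1995-08-31.
August has 31 days — 0 days to the end of August leaves 72.
September has 30 days (42 left).
October has 31 days (11 left).
11 days into November → 1995-11-11.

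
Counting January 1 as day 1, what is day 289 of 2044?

Oct 15, 2044

Jan has 31 days (289 − 31 = 258 remain).
Feb has 29 days (258 − 29 = 229 remain).
Mar has 31 days (229 − 31 = 198 remain).
Apr has 30 days (198 − 30 = 168 remain).
May has 31 days (168 − 31 = 137 remain).
Jun has 30 days (137 − 30 = 107 remain).
Jul has 31 days (107 − 31 = 76 remain).
Aug has 31 days (76 − 31 = 45 remain).
Sep has 30 days (45 − 30 = 15 remain).
15 into Oct → Oct 15.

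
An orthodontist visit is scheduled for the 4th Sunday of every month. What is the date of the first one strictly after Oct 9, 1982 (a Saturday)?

Oct 24, 1982

Oct 1982 starts on a Friday; its first Sunday is the 3rd, so the 4th Sunday is the 24th — Oct 24, 1982.
Oct 24, 1982 is after Oct 9, 1982, so that is the next one.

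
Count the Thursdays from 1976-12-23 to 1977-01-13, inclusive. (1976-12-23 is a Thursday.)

1976-12-23 is a Thursday; the first Thursday on or after it is 1976-12-23.
From 1976-12-23 to 1977-01-13: 8 + 13 = 21 days (rest of December, January).
21 ÷ 7 = 3 full weeks with remainder 0, so 3 more Thursdays after the first → 4.

4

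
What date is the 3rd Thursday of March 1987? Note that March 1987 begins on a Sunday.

19 March 1987

March 1987 begins on a Sunday, so the first Thursday is March 5 (4 days later).
The 3rd Thursday is 2 weeks later: 5 + 14 = 19.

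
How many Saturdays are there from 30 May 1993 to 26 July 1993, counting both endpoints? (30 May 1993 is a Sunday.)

8

30 May 1993 is a Sunday; the first Saturday on or after it is 5 June 1993 (6 days later).
From 5 June 1993 to 26 July 1993: 25 + 26 = 51 days (rest of June, July).
51 ÷ 7 = 7 full weeks with remainder 2, so 7 more Saturdays after the first → 8.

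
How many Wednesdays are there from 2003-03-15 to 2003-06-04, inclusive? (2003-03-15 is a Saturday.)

12

2003-03-15 is a Saturday; the first Wednesday on or after it is 2003-03-19 (4 days later).
From 2003-03-19 to 2003-06-04: 12 + 30 + 31 + 4 = 77 days (rest of March, April, May, June).
77 ÷ 7 = 11 full weeks with remainder 0, so 11 more Wednesdays after the first → 12.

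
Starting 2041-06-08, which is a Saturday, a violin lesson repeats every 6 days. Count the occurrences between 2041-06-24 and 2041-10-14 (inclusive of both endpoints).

19

Occurrences land 6·i days after 2041-06-08 for i = 0, 1, 2, …
2041-06-24 is 16 days after the start; 16 ÷ 6 = 2 remainder 4; since the remainder is 4, round up to i = 3. First occurrence in the window: #4 on 2041-06-26 (3×6 = 18 days in).
2041-10-14 is 128 days after the start; 128 ÷ 6 = 21 remainder 2. Last occurrence in the window: #22 on 2041-10-12.
Occurrences #4 through #22: 19 in total.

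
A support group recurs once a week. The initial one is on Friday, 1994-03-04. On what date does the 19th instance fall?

1994-07-08

The 19th occurrence is 18 intervals after the first: 18 × 7 = 126 days after 1994-03-04.
March has 31 days — 27 days to the end of March leaves 99.
April has 30 days (69 left).
May has 31 days (38 left).
June has 30 days (8 left).
8 days into July → 1994-07-08.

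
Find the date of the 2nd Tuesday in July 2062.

The first Tuesday of July 2062 is July 4.
The 2nd Tuesday is 1 weeks later: 4 + 7 = 11.

2062-07-11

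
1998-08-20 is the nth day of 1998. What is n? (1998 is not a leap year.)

232

Days in months before August: 31 + 28 + 31 + 30 + 31 + 30 + 31 = 212.
Plus 20 days into August → day 232.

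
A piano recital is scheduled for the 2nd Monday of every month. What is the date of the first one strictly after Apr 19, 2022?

Apr 2022 starts on a Friday; its first Monday is the 4th, so the 2nd Monday is the 11th — Apr 11, 2022.
That is not after Apr 19, 2022, so look at May 2022.
May 2022 starts on a Sunday; its first Monday is the 2nd, so the 2nd Monday is the 9th — May 9, 2022.

May 9, 2022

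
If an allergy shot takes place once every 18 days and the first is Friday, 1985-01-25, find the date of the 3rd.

1985-03-02

The 3rd occurrence is 2 intervals after the first: 2 × 18 = 36 days after 1985-01-25.
January has 31 days — 6 days to the end of January leaves 30.
February has 28 days (2 left).
2 days into March → 1985-03-02.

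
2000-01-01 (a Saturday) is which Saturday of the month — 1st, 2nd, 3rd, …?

Day 1 falls in week ⌈1/7⌉ of the month.
Days 1–7 hold the 1st Saturday, 8–14 the 2nd, 15–21 the 3rd, 22–28 the 4th, 29–31 the 5th.
1 is in the range for the 1st.

1st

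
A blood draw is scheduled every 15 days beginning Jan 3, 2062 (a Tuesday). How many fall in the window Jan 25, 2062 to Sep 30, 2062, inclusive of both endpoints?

17

Occurrences land 15·i days after Jan 3, 2062 for i = 0, 1, 2, …
Jan 25, 2062 is 22 days after the start; 22 ÷ 15 = 1 remainder 7; since the remainder is 7, round up to i = 2. First occurrence in the window: #3 on Feb 2, 2062 (2×15 = 30 days in).
Sep 30, 2062 is 270 days after the start; 270 ÷ 15 = 18 remainder 0. Last occurrence in the window: #19 on Sep 30, 2062.
Occurrences #3 through #19: 17 in total.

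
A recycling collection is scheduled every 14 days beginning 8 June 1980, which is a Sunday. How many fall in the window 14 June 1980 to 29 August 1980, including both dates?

Occurrences land 14·i days after 8 June 1980 for i = 0, 1, 2, …
14 June 1980 is 6 days after the start; 6 ÷ 14 = 0 remainder 6; since the remainder is 6, round up to i = 1. First occurrence in the window: #2 on 22 June 1980 (1×14 = 14 days in).
29 August 1980 is 82 days after the start; 82 ÷ 14 = 5 remainder 12. Last occurrence in the window: #6 on 17 August 1980.
Occurrences #2 through #6: 5 in total.

5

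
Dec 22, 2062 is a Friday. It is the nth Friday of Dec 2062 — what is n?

Day 22 falls in week ⌈22/7⌉ of the month.
Days 1–7 hold the 1st Friday, 8–14 the 2nd, 15–21 the 3rd, 22–28 the 4th, 29–31 the 5th.
22 is in the range for the 4th.

4th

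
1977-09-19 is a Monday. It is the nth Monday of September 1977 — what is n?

3rd

Day 19 falls in week ⌈19/7⌉ of the month.
Days 1–7 hold the 1st Monday, 8–14 the 2nd, 15–21 the 3rd, 22–28 the 4th, 29–31 the 5th.
19 is in the range for the 3rd.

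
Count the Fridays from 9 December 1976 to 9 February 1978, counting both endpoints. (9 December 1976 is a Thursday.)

61

9 December 1976 is a Thursday; the first Friday on or after it is 10 December 1976 (1 day later).
From 10 December 1976 to 9 February 1978: 21 + 365 + 40 = 426 days (rest of 1976, 1977, to 9 February 1978 in 1978).
426 ÷ 7 = 60 full weeks with remainder 6, so 60 more Fridays after the first → 61.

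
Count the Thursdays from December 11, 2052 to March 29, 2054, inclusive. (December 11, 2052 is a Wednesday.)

68

December 11, 2052 is a Wednesday; the first Thursday on or after it is December 12, 2052 (1 day later).
From December 12, 2052 to March 29, 2054: 19 + 365 + 88 = 472 days (rest of 2052, 2053, to March 29, 2054 in 2054).
472 ÷ 7 = 67 full weeks with remainder 3, so 67 more Thursdays after the first → 68.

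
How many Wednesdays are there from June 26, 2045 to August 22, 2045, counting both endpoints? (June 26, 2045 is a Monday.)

June 26, 2045 is a Monday; the first Wednesday on or after it is June 28, 2045 (2 days later).
From June 28, 2045 to August 22, 2045: 2 + 31 + 22 = 55 days (rest of June, July, August).
55 ÷ 7 = 7 full weeks with remainder 6, so 7 more Wednesdays after the first → 8.

8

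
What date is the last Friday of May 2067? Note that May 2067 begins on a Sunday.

May 2067 begins on a Sunday, so the first Friday is May 6 (5 days later).
May 2067 has 31 days. Adding weeks: 6, 13, 20, 27 — the last one ≤ 31 is the 27th.

2067-05-27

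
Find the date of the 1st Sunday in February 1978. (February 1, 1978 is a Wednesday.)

5 February 1978

February 1978 begins on a Wednesday, so the first Sunday is February 5 (4 days later).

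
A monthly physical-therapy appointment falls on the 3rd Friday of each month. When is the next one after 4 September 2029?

September 2029 starts on a Saturday; its first Friday is the 7th, so the 3rd Friday is the 21st — 21 September 2029.
21 September 2029 is after 4 September 2029, so that is the next one.

21 September 2029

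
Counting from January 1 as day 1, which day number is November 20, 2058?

Days in months before November: 31 + 28 + 31 + 30 + 31 + 30 + 31 + 31 + 30 + 31 = 304.
Plus 20 days into November → day 324.

324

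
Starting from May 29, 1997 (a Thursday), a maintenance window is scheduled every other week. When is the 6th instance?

The 6th occurrence is 5 intervals after the first: 5 × 14 = 70 days after May 29, 1997.
May has 31 days — 2 days to the end of May leaves 68.
Jun has 30 days (38 left).
Jul has 31 days (7 left).
7 days into Aug → Aug 7, 1997.

Aug 7, 1997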